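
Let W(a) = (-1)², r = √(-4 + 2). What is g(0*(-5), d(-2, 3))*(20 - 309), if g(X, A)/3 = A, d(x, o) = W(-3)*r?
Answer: -867*I*√2 ≈ -1226.1*I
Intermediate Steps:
r = I*√2 (r = √(-2) = I*√2 ≈ 1.4142*I)
W(a) = 1
d(x, o) = I*√2 (d(x, o) = 1*(I*√2) = I*√2)
g(X, A) = 3*A
g(0*(-5), d(-2, 3))*(20 - 309) = (3*(I*√2))*(20 - 309) = (3*I*√2)*(-289) = -867*I*√2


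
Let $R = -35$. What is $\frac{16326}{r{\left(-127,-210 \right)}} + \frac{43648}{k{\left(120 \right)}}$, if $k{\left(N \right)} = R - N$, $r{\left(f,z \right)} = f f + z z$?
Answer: $- \frac{84720802}{301145} \approx -281.33$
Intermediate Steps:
$r{\left(f,z \right)} = f^{2} + z^{2}$
$k{\left(N \right)} = -35 - N$
$\frac{16326}{r{\left(-127,-210 \right)}} + \frac{43648}{k{\left(120 \right)}} = \frac{16326}{\left(-127\right)^{2} + \left(-210\right)^{2}} + \frac{43648}{-35 - 120} = \frac{16326}{16129 + 44100} + \frac{43648}{-35 - 120} = \frac{16326}{60229} + \frac{43648}{-155} = 16326 \cdot \frac{1}{60229} + 43648 \left(- \frac{1}{155}\right) = \frac{16326}{60229} - \frac{1408}{5} = - \frac{84720802}{301145}$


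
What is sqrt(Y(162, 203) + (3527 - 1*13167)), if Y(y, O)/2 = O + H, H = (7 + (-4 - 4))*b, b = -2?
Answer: I*sqrt(9230) ≈ 96.073*I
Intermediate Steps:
H = 2 (H = (7 + (-4 - 4))*(-2) = (7 - 8)*(-2) = -1*(-2) = 2)
Y(y, O) = 4 + 2*O (Y(y, O) = 2*(O + 2) = 2*(2 + O) = 4 + 2*O)
sqrt(Y(162, 203) + (3527 - 1*13167)) = sqrt((4 + 2*203) + (3527 - 1*13167)) = sqrt((4 + 406) + (3527 - 13167)) = sqrt(410 - 9640) = sqrt(-9230) = I*sqrt(9230)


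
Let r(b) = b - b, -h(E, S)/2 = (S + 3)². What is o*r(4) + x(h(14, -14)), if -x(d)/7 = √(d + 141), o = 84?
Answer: -7*I*√101 ≈ -70.349*I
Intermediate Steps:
h(E, S) = -2*(3 + S)² (h(E, S) = -2*(S + 3)² = -2*(3 + S)²)
r(b) = 0
x(d) = -7*√(141 + d) (x(d) = -7*√(d + 141) = -7*√(141 + d))
o*r(4) + x(h(14, -14)) = 84*0 - 7*√(141 - 2*(3 - 14)²) = 0 - 7*√(141 - 2*(-11)²) = 0 - 7*√(141 - 2*121) = 0 - 7*√(141 - 242) = 0 - 7*I*√101 = -7*I*√101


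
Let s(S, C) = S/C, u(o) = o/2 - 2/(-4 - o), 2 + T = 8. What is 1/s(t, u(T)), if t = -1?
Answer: -16/5 ≈ -3.2000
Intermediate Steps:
T = 6 (T = -2 + 8 = 6)
u(o) = o/2 - 2/(-4 - o) (u(o) = o*(½) - 2/(-4 - o) = o/2 - 2/(-4 - o))
1/s(t, u(T)) = 1/(-1/((4 + 6² + 4*6)/(2*(4 + 6)))) = 1/(-1/((½)*(4 + 36 + 24)/10)) = 1/(-1/((½)*(⅒)*64)) = 1/(-1/16/5) = 1/(-1*5/16) = 1/(-5/16) = -16/5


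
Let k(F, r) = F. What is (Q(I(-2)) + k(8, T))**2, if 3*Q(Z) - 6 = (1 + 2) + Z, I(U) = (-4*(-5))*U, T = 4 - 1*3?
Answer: 49/9 ≈ 5.4444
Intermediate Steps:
T = 1 (T = 4 - 3 = 1)
I(U) = 20*U
Q(Z) = 3 + Z/3 (Q(Z) = 2 + ((1 + 2) + Z)/3 = 2 + (3 + Z)/3 = 2 + (1 + Z/3) = 3 + Z/3)
(Q(I(-2)) + k(8, T))**2 = ((3 + (20*(-2))/3) + 8)**2 = ((3 + (1/3)*(-40)) + 8)**2 = ((3 - 40/3) + 8)**2 = (-31/3 + 8)**2 = (-7/3)**2 = 49/9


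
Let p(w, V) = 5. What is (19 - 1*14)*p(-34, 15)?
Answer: 25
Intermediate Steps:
(19 - 1*14)*p(-34, 15) = (19 - 1*14)*5 = (19 - 14)*5 = 5*5 = 25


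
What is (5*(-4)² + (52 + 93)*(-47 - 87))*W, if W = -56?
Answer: 1083600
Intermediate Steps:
(5*(-4)² + (52 + 93)*(-47 - 87))*W = (5*(-4)² + (52 + 93)*(-47 - 87))*(-56) = (5*16 + 145*(-134))*(-56) = (80 - 19430)*(-56) = -19350*(-56) = 1083600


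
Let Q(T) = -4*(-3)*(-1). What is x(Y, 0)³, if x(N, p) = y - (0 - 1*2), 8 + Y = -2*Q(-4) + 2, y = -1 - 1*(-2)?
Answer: 27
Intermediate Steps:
Q(T) = -12 (Q(T) = 12*(-1) = -12)
y = 1 (y = -1 + 2 = 1)
Y = 18 (Y = -8 + (-2*(-12) + 2) = -8 + (24 + 2) = -8 + 26 = 18)
x(N, p) = 3 (x(N, p) = 1 - (0 - 1*2) = 1 - (0 - 2) = 1 - 1*(-2) = 1 + 2 = 3)
x(Y, 0)³ = 3³ = 27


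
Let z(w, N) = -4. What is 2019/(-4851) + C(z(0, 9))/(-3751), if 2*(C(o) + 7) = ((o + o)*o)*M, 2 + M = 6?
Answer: -237872/551397 ≈ -0.43140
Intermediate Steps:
M = 4 (M = -2 + 6 = 4)
C(o) = -7 + 4*o**2 (C(o) = -7 + (((o + o)*o)*4)/2 = -7 + (((2*o)*o)*4)/2 = -7 + ((2*o**2)*4)/2 = -7 + (8*o**2)/2 = -7 + 4*o**2)
2019/(-4851) + C(z(0, 9))/(-3751) = 2019/(-4851) + (-7 + 4*(-4)**2)/(-3751) = 2019*(-1/4851) + (-7 + 4*16)*(-1/3751) = -673/1617 + (-7 + 64)*(-1/3751) = -673/1617 + 57*(-1/3751) = -673/1617 - 57/3751 = -237872/551397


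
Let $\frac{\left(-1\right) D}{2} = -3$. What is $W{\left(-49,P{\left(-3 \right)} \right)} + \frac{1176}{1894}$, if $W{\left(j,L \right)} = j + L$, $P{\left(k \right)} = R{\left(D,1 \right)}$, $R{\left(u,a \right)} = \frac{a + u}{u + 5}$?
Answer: $- \frac{497336}{10417} \approx -47.743$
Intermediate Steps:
$D = 6$ ($D = \left(-2\right) \left(-3\right) = 6$)
$R{\left(u,a \right)} = \frac{a + u}{5 + u}$
$P{\left(k \right)} = \frac{7}{11}$ ($P{\left(k \right)} = \frac{1 + 6}{5 + 6} = \frac{1}{11} \cdot 7 = \frac{7}{11}$)
$W{\left(j,L \right)} = L + j$
$W{\left(-49,P{\left(-3 \right)} \right)} + \frac{1176}{1894} = \left(\frac{7}{11} - 49\right) + \frac{1176}{1894} = - \frac{532}{11} + 1176 \cdot \frac{1}{1894} = - \frac{532}{11} + \frac{588}{947} = - \frac{497336}{10417}$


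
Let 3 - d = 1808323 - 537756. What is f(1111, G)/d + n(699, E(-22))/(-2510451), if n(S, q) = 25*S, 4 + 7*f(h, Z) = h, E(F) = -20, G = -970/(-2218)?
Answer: -52733603519/7442606883516 ≈ -0.0070854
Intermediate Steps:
G = 485/1109 (G = -970*(-1/2218) = 485/1109 ≈ 0.43733)
f(h, Z) = -4/7 + h/7
d = -1270564 (d = 3 - (1808323 - 537756) = 3 - 1*1270567 = 3 - 1270567 = -1270564)
f(1111, G)/d + n(699, E(-22))/(-2510451) = (-4/7 + (⅐)*1111)/(-1270564) + (25*699)/(-2510451) = (-4/7 + 1111/7)*(-1/1270564) + 17475*(-1/2510451) = (1107/7)*(-1/1270564) - 5825/836817 = -1107/8893948 - 5825/836817 = -52733603519/7442606883516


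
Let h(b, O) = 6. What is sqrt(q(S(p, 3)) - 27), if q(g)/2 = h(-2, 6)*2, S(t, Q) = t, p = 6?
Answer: I*sqrt(3) ≈ 1.732*I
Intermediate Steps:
q(g) = 24 (q(g) = 2*(6*2) = 2*12 = 24)
sqrt(q(S(p, 3)) - 27) = sqrt(24 - 27) = sqrt(-3) = I*sqrt(3)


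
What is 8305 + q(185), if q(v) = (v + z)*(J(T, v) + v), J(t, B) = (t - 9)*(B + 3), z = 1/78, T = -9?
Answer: -45516979/78 ≈ -5.8355e+5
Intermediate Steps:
z = 1/78 ≈ 0.012821
J(t, B) = (-9 + t)*(3 + B)
q(v) = (-54 - 17*v)*(1/78 + v) (q(v) = (v + 1/78)*((-27 - 9*v + 3*(-9) + v*(-9)) + v) = (1/78 + v)*((-27 - 9*v - 27 - 9*v) + v) = (1/78 + v)*((-54 - 18*v) + v) = (1/78 + v)*(-54 - 17*v) = (-54 - 17*v)*(1/78 + v))
8305 + q(185) = 8305 + (-9/13 - 17*185² - 4229/78*185) = 8305 + (-9/13 - 17*34225 - 782365/78) = 8305 + (-9/13 - 581825 - 782365/78) = 8305 - 46164769/78 = -45516979/78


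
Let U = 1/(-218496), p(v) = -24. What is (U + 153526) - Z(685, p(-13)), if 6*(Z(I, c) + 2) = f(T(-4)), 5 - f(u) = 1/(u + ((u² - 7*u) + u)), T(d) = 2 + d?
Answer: 234815520857/1529472 ≈ 1.5353e+5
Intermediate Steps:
f(u) = 5 - 1/(u² - 5*u) (f(u) = 5 - 1/(u + ((u² - 7*u) + u)) = 5 - 1/(u + (u² - 6*u)) = 5 - 1/(u² - 5*u))
Z(I, c) = -33/28 (Z(I, c) = -2 + ((-1 - 25*(2 - 4) + 5*(2 - 4)²)/((2 - 4)*(-5 + (2 - 4))))/6 = -2 + ((-1 - 25*(-2) + 5*(-2)²)/((-2)*(-5 - 2)))/6 = -2 + (-½*(-1 + 50 + 5*4)/(-7))/6 = -2 + (-½*(-⅐)*(-1 + 50 + 20))/6 = -2 + (-½*(-⅐)*69)/6 = -2 + (⅙)*(69/14) = -2 + 23/28 = -33/28)
U = -1/218496 ≈ -4.5767e-6
(U + 153526) - Z(685, p(-13)) = (-1/218496 + 153526) - 1*(-33/28) = 33544816895/218496 + 33/28 = 234815520857/1529472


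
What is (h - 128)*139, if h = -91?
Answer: -30441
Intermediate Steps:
(h - 128)*139 = (-91 - 128)*139 = -219*139 = -30441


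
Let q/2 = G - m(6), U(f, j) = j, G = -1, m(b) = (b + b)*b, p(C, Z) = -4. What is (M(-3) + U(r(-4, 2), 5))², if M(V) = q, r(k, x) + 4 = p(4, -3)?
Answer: 19881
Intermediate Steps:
m(b) = 2*b² (m(b) = (2*b)*b = 2*b²)
r(k, x) = -8 (r(k, x) = -4 - 4 = -8)
q = -146 (q = 2*(-1 - 2*6²) = 2*(-1 - 2*36) = 2*(-1 - 1*72) = 2*(-1 - 72) = 2*(-73) = -146)
M(V) = -146
(M(-3) + U(r(-4, 2), 5))² = (-146 + 5)² = (-141)² = 19881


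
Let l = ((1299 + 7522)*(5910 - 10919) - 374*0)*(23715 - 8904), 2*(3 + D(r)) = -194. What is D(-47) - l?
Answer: 654414985379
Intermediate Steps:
D(r) = -100 (D(r) = -3 + (1/2)*(-194) = -3 - 97 = -100)
l = -654414985479 (l = (8821*(-5009) + 0)*14811 = (-44184389 + 0)*14811 = -44184389*14811 = -654414985479)
D(-47) - l = -100 - 1*(-654414985479) = -100 + 654414985479 = 654414985379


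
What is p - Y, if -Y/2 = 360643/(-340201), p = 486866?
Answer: 165631578780/340201 ≈ 4.8686e+5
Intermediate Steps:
Y = 721286/340201 (Y = -721286/(-340201) = -721286*(-1)/340201 = -2*(-360643/340201) = 721286/340201 ≈ 2.1202)
p - Y = 486866 - 1*721286/340201 = 486866 - 721286/340201 = 165631578780/340201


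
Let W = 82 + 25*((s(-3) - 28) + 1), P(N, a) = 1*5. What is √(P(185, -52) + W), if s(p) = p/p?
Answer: I*√563 ≈ 23.728*I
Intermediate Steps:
s(p) = 1
P(N, a) = 5
W = -568 (W = 82 + 25*((1 - 28) + 1) = 82 + 25*(-27 + 1) = 82 + 25*(-26) = 82 - 650 = -568)
√(P(185, -52) + W) = √(5 - 568) = √(-563) = I*√563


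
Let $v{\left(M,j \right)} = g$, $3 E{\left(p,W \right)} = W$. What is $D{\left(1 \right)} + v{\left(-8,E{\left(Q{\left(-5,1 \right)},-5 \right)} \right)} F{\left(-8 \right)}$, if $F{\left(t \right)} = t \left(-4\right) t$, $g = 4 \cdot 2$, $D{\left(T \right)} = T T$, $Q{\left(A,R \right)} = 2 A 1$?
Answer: $-2047$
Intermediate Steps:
$Q{\left(A,R \right)} = 2 A$
$D{\left(T \right)} = T^{2}$
$E{\left(p,W \right)} = \frac{W}{3}$
$g = 8$
$v{\left(M,j \right)} = 8$
$F{\left(t \right)} = - 4 t^{2}$ ($F{\left(t \right)} = - 4 t t = - 4 t^{2}$)
$D{\left(1 \right)} + v{\left(-8,E{\left(Q{\left(-5,1 \right)},-5 \right)} \right)} F{\left(-8 \right)} = 1^{2} + 8 \left(- 4 \left(-8\right)^{2}\right) = 1 + 8 \left(\left(-4\right) 64\right) = 1 + 8 \left(-256\right) = 1 - 2048 = -2047$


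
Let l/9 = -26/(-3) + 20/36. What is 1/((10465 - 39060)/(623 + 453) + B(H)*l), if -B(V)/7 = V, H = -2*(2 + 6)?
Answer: 1076/9973901 ≈ 0.00010788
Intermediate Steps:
H = -16 (H = -2*8 = -16)
B(V) = -7*V
l = 83 (l = 9*(-26/(-3) + 20/36) = 9*(-26*(-1/3) + 20*(1/36)) = 9*(26/3 + 5/9) = 9*(83/9) = 83)
1/((10465 - 39060)/(623 + 453) + B(H)*l) = 1/((10465 - 39060)/(623 + 453) - 7*(-16)*83) = 1/(-28595/1076 + 112*83) = 1/(-28595*1/1076 + 9296) = 1/(-28595/1076 + 9296) = 1/(9973901/1076) = 1076/9973901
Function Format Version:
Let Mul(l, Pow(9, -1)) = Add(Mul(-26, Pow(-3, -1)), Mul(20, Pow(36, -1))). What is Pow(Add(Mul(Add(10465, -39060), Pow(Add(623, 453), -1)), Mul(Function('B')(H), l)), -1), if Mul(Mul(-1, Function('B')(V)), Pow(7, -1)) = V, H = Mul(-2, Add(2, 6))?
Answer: Rational(1076, 9973901) ≈ 0.00010788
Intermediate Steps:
H = -16 (H = Mul(-2, 8) = -16)
Function('B')(V) = Mul(-7, V)
l = 83 (l = Mul(9, Add(Mul(-26, Pow(-3, -1)), Mul(20, Pow(36, -1)))) = Mul(9, Add(Mul(-26, Rational(-1, 3)), Mul(20, Rational(1, 36)))) = Mul(9, Add(Rational(26, 3), Rational(5, 9))) = Mul(9, Rational(83, 9)) = 83)
Pow(Add(Mul(Add(10465, -39060), Pow(Add(623, 453), -1)), Mul(Function('B')(H), l)), -1) = Pow(Add(Mul(Add(10465, -39060), Pow(Add(623, 453), -1)), Mul(Mul(-7, -16), 83)), -1) = Pow(Add(Mul(-28595, Pow(1076, -1)), Mul(112, 83)), -1) = Pow(Add(Mul(-28595, Rational(1, 1076)), 9296), -1) = Pow(Add(Rational(-28595, 1076), 9296), -1) = Pow(Rational(9973901, 1076), -1) = Rational(1076, 9973901)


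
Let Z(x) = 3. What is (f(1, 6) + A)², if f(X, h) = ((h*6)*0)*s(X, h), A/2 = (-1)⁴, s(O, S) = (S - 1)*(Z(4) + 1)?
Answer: 4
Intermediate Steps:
s(O, S) = -4 + 4*S (s(O, S) = (S - 1)*(3 + 1) = (-1 + S)*4 = -4 + 4*S)
A = 2 (A = 2*(-1)⁴ = 2*1 = 2)
f(X, h) = 0 (f(X, h) = ((h*6)*0)*(-4 + 4*h) = ((6*h)*0)*(-4 + 4*h) = 0*(-4 + 4*h) = 0)
(f(1, 6) + A)² = (0 + 2)² = 2² = 4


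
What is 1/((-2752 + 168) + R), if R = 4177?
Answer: 1/1593 ≈ 0.00062775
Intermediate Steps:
1/((-2752 + 168) + R) = 1/((-2752 + 168) + 4177) = 1/(-2584 + 4177) = 1/1593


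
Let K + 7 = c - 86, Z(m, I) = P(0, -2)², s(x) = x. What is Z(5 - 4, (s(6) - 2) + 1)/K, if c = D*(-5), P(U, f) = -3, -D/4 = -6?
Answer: -3/71 ≈ -0.042253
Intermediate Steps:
D = 24 (D = -4*(-6) = 24)
c = -120 (c = 24*(-5) = -120)
Z(m, I) = 9 (Z(m, I) = (-3)² = 9)
K = -213 (K = -7 + (-120 - 86) = -7 - 206 = -213)
Z(5 - 4, (s(6) - 2) + 1)/K = 9/(-213) = 9*(-1/213) = -3/71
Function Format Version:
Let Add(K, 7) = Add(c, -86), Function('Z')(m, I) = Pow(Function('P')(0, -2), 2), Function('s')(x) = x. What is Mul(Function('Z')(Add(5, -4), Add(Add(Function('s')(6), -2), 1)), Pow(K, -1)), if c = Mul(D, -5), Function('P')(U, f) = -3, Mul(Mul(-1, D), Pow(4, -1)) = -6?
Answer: Rational(-3, 71) ≈ -0.042253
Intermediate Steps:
D = 24 (D = Mul(-4, -6) = 24)
c = -120 (c = Mul(24, -5) = -120)
Function('Z')(m, I) = 9 (Function('Z')(m, I) = Pow(-3, 2) = 9)
K = -213 (K = Add(-7, Add(-120, -86)) = Add(-7, -206) = -213)
Mul(Function('Z')(Add(5, -4), Add(Add(Function('s')(6), -2), 1)), Pow(K, -1)) = Mul(9, Pow(-213, -1)) = Mul(9, Rational(-1, 213)) = Rational(-3, 71)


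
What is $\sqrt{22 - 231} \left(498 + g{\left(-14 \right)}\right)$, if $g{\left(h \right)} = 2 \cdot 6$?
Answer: $510 i \sqrt{209} \approx 7373.0 i$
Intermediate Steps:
$g{\left(h \right)} = 12$
$\sqrt{22 - 231} \left(498 + g{\left(-14 \right)}\right) = \sqrt{22 - 231} \left(498 + 12\right) = \sqrt{-209} \cdot 510 = i \sqrt{209} \cdot 510 = 510 i \sqrt{209}$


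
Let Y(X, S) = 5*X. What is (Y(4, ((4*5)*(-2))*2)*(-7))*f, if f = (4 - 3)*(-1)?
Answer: 140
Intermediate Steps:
f = -1 (f = 1*(-1) = -1)
(Y(4, ((4*5)*(-2))*2)*(-7))*f = ((5*4)*(-7))*(-1) = (20*(-7))*(-1) = -140*(-1) = 140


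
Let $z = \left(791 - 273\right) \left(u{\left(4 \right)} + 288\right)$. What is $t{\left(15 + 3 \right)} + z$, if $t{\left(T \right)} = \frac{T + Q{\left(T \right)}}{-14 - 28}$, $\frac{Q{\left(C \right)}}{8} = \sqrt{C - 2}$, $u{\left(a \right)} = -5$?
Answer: $\frac{3078449}{21} \approx 1.4659 \cdot 10^{5}$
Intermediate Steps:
$Q{\left(C \right)} = 8 \sqrt{-2 + C}$ ($Q{\left(C \right)} = 8 \sqrt{C - 2} = 8 \sqrt{-2 + C}$)
$t{\left(T \right)} = - \frac{4 \sqrt{-2 + T}}{21} - \frac{T}{42}$ ($t{\left(T \right)} = \frac{T + 8 \sqrt{-2 + T}}{-14 - 28} = \frac{T + 8 \sqrt{-2 + T}}{-42} = \left(T + 8 \sqrt{-2 + T}\right) \left(- \frac{1}{42}\right) = - \frac{4 \sqrt{-2 + T}}{21} - \frac{T}{42}$)
$z = 146594$ ($z = \left(791 - 273\right) \left(-5 + 288\right) = 518 \cdot 283 = 146594$)
$t{\left(15 + 3 \right)} + z = \left(- \frac{4 \sqrt{-2 + \left(15 + 3\right)}}{21} - \frac{15 + 3}{42}\right) + 146594 = \left(- \frac{4 \sqrt{-2 + 18}}{21} - \frac{3}{7}\right) + 146594 = \left(- \frac{4 \sqrt{16}}{21} - \frac{3}{7}\right) + 146594 = \left(\left(- \frac{4}{21}\right) 4 - \frac{3}{7}\right) + 146594 = \left(- \frac{16}{21} - \frac{3}{7}\right) + 146594 = - \frac{25}{21} + 146594 = \frac{3078449}{21}$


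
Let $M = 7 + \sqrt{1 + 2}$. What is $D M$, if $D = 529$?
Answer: $3703 + 529 \sqrt{3} \approx 4619.3$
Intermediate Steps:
$M = 7 + \sqrt{3} \approx 8.7321$
$D M = 529 \left(7 + \sqrt{3}\right) = 3703 + 529 \sqrt{3}$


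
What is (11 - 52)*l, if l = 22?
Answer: -902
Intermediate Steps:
(11 - 52)*l = (11 - 52)*22 = -41*22 = -902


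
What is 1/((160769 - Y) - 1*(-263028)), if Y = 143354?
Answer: 1/280443 ≈ 3.5658e-6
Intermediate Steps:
1/((160769 - Y) - 1*(-263028)) = 1/((160769 - 1*143354) - 1*(-263028)) = 1/((160769 - 143354) + 263028) = 1/(17415 + 263028) = 1/280443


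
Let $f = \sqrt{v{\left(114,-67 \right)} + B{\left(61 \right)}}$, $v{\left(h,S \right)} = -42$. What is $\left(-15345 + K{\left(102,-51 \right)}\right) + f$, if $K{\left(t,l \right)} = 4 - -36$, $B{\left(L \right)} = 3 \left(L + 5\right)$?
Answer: $-15305 + 2 \sqrt{39} \approx -15293.0$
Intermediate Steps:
$B{\left(L \right)} = 15 + 3 L$ ($B{\left(L \right)} = 3 \left(5 + L\right) = 15 + 3 L$)
$K{\left(t,l \right)} = 40$ ($K{\left(t,l \right)} = 4 + 36 = 40$)
$f = 2 \sqrt{39}$ ($f = \sqrt{-42 + \left(15 + 3 \cdot 61\right)} = \sqrt{-42 + \left(15 + 183\right)} = \sqrt{-42 + 198} = \sqrt{156} = 2 \sqrt{39} \approx 12.49$)
$\left(-15345 + K{\left(102,-51 \right)}\right) + f = \left(-15345 + 40\right) + 2 \sqrt{39} = -15305 + 2 \sqrt{39}$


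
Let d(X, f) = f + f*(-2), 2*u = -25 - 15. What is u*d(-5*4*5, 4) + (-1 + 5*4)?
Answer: 99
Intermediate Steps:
u = -20 (u = (-25 - 15)/2 = (1/2)*(-40) = -20)
d(X, f) = -f (d(X, f) = f - 2*f = -f)
u*d(-5*4*5, 4) + (-1 + 5*4) = -(-20)*4 + (-1 + 5*4) = -20*(-4) + (-1 + 20) = 80 + 19 = 99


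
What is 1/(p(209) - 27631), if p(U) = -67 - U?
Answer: -1/27907 ≈ -3.5833e-5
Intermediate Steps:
1/(p(209) - 27631) = 1/((-67 - 1*209) - 27631) = 1/((-67 - 209) - 27631) = 1/(-276 - 27631) = 1/(-27907) = -1/27907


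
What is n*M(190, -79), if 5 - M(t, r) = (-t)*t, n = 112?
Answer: 4043760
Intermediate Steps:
M(t, r) = 5 + t² (M(t, r) = 5 - (-t)*t = 5 - (-1)*t² = 5 + t²)
n*M(190, -79) = 112*(5 + 190²) = 112*(5 + 36100) = 112*36105 = 4043760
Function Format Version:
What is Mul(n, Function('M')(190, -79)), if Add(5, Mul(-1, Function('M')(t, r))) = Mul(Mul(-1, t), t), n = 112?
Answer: 4043760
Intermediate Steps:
Function('M')(t, r) = Add(5, Pow(t, 2)) (Function('M')(t, r) = Add(5, Mul(-1, Mul(Mul(-1, t), t))) = Add(5, Mul(-1, Mul(-1, Pow(t, 2)))) = Add(5, Pow(t, 2)))
Mul(n, Function('M')(190, -79)) = Mul(112, Add(5, Pow(190, 2))) = Mul(112, Add(5, 36100)) = Mul(112, 36105) = 4043760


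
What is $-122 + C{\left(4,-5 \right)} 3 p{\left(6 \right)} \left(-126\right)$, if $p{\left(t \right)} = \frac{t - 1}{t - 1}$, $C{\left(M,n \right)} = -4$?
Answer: $1390$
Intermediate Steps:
$p{\left(t \right)} = 1$ ($p{\left(t \right)} = \frac{-1 + t}{-1 + t} = 1$)
$-122 + C{\left(4,-5 \right)} 3 p{\left(6 \right)} \left(-126\right) = -122 + \left(-4\right) 3 \cdot 1 \left(-126\right) = -122 + \left(-12\right) 1 \left(-126\right) = -122 - -1512 = -122 + 1512 = 1390$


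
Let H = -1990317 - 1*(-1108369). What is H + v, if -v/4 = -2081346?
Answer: 7443436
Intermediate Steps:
v = 8325384 (v = -4*(-2081346) = 8325384)
H = -881948 (H = -1990317 + 1108369 = -881948)
H + v = -881948 + 8325384 = 7443436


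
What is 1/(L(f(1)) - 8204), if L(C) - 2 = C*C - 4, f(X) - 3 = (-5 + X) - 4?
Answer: -1/8181 ≈ -0.00012223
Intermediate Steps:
f(X) = -6 + X (f(X) = 3 + ((-5 + X) - 4) = 3 + (-9 + X) = -6 + X)
L(C) = -2 + C² (L(C) = 2 + (C*C - 4) = 2 + (C² - 4) = 2 + (-4 + C²) = -2 + C²)
1/(L(f(1)) - 8204) = 1/((-2 + (-6 + 1)²) - 8204) = 1/((-2 + (-5)²) - 8204) = 1/((-2 + 25) - 8204) = 1/(23 - 8204) = 1/(-8181) = -1/8181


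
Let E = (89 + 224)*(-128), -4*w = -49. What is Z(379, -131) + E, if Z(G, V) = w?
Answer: -160207/4 ≈ -40052.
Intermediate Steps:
w = 49/4 (w = -¼*(-49) = 49/4 ≈ 12.250)
Z(G, V) = 49/4
E = -40064 (E = 313*(-128) = -40064)
Z(379, -131) + E = 49/4 - 40064 = -160207/4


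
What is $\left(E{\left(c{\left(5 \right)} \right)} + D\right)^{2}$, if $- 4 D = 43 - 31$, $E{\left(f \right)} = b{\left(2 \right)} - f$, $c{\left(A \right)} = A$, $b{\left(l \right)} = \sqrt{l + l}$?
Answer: $36$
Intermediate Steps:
$b{\left(l \right)} = \sqrt{2} \sqrt{l}$ ($b{\left(l \right)} = \sqrt{2 l} = \sqrt{2} \sqrt{l}$)
$E{\left(f \right)} = 2 - f$ ($E{\left(f \right)} = \sqrt{2} \sqrt{2} - f = 2 - f$)
$D = -3$ ($D = - \frac{43 - 31}{4} = \left(- \frac{1}{4}\right) 12 = -3$)
$\left(E{\left(c{\left(5 \right)} \right)} + D\right)^{2} = \left(\left(2 - 5\right) - 3\right)^{2} = \left(-3 - 3\right)^{2} = \left(-6\right)^{2} = 36$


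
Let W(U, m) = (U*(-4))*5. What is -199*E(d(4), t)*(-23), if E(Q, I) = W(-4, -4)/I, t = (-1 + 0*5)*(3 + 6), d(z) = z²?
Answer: -366160/9 ≈ -40684.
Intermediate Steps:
W(U, m) = -20*U (W(U, m) = -4*U*5 = -20*U)
t = -9 (t = (-1 + 0)*9 = -1*9 = -9)
E(Q, I) = 80/I (E(Q, I) = (-20*(-4))/I = 80/I)
-199*E(d(4), t)*(-23) = -15920/(-9)*(-23) = -15920*(-1)/9*(-23) = -199*(-80/9)*(-23) = (15920/9)*(-23) = -366160/9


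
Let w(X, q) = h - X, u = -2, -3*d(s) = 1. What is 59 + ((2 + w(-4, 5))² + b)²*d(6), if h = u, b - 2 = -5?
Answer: 8/3 ≈ 2.6667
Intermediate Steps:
b = -3 (b = 2 - 5 = -3)
d(s) = -⅓ (d(s) = -⅓*1 = -⅓)
h = -2
w(X, q) = -2 - X
59 + ((2 + w(-4, 5))² + b)²*d(6) = 59 + ((2 + (-2 - 1*(-4)))² - 3)²*(-⅓) = 59 + ((2 + (-2 + 4))² - 3)²*(-⅓) = 59 + ((2 + 2)² - 3)²*(-⅓) = 59 + (4² - 3)²*(-⅓) = 59 + (16 - 3)²*(-⅓) = 59 + 13²*(-⅓) = 59 + 169*(-⅓) = 59 - 169/3 = 8/3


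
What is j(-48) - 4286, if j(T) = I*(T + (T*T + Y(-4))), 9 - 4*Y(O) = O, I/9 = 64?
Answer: 1297042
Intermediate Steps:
I = 576 (I = 9*64 = 576)
Y(O) = 9/4 - O/4
j(T) = 1872 + 576*T + 576*T² (j(T) = 576*(T + (T*T + (9/4 - ¼*(-4)))) = 576*(T + (T² + (9/4 + 1))) = 576*(T + (T² + 13/4)) = 576*(T + (13/4 + T²)) = 576*(13/4 + T + T²) = 1872 + 576*T + 576*T²)
j(-48) - 4286 = (1872 + 576*(-48) + 576*(-48)²) - 4286 = (1872 - 27648 + 576*2304) - 4286 = (1872 - 27648 + 1327104) - 4286 = 1301328 - 4286 = 1297042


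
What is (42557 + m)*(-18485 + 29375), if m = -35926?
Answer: 72211590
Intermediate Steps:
(42557 + m)*(-18485 + 29375) = (42557 - 35926)*(-18485 + 29375) = 6631*10890 = 72211590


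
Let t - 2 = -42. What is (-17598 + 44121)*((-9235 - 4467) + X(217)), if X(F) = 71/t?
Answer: -14538608973/40 ≈ -3.6347e+8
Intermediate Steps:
t = -40 (t = 2 - 42 = -40)
X(F) = -71/40 (X(F) = 71/(-40) = 71*(-1/40) = -71/40)
(-17598 + 44121)*((-9235 - 4467) + X(217)) = (-17598 + 44121)*((-9235 - 4467) - 71/40) = 26523*(-13702 - 71/40) = 26523*(-548151/40) = -14538608973/40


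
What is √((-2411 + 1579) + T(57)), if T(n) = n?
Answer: 5*I*√31 ≈ 27.839*I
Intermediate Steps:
√((-2411 + 1579) + T(57)) = √((-2411 + 1579) + 57) = √(-832 + 57) = √(-775) = 5*I*√31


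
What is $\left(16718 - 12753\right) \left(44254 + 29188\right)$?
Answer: $291197530$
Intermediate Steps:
$\left(16718 - 12753\right) \left(44254 + 29188\right) = 3965 \cdot 73442 = 291197530$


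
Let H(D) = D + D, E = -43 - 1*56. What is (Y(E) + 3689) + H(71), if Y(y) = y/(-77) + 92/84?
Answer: 80501/21 ≈ 3833.4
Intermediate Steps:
E = -99 (E = -43 - 56 = -99)
H(D) = 2*D
Y(y) = 23/21 - y/77 (Y(y) = y*(-1/77) + 92*(1/84) = -y/77 + 23/21 = 23/21 - y/77)
(Y(E) + 3689) + H(71) = ((23/21 - 1/77*(-99)) + 3689) + 2*71 = ((23/21 + 9/7) + 3689) + 142 = (50/21 + 3689) + 142 = 77519/21 + 142 = 80501/21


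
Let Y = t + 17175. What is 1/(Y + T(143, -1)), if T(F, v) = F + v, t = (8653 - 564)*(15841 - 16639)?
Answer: -1/6437705 ≈ -1.5533e-7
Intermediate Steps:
t = -6455022 (t = 8089*(-798) = -6455022)
Y = -6437847 (Y = -6455022 + 17175 = -6437847)
1/(Y + T(143, -1)) = 1/(-6437847 + (143 - 1)) = 1/(-6437847 + 142) = 1/(-6437705) = -1/6437705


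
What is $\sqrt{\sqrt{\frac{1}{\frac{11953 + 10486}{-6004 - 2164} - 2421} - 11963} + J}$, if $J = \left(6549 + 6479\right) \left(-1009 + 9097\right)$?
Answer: $\frac{\sqrt{1445944342882986336 + 27033 i \sqrt{3082598742293603}}}{117143} \approx 10265.0 + 0.0053276 i$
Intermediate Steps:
$J = 105370464$ ($J = 13028 \cdot 8088 = 105370464$)
$\sqrt{\sqrt{\frac{1}{\frac{11953 + 10486}{-6004 - 2164} - 2421} - 11963} + J} = \sqrt{\sqrt{\frac{1}{\frac{11953 + 10486}{-6004 - 2164} - 2421} - 11963} + 105370464} = \sqrt{\sqrt{\frac{1}{\frac{22439}{-8168} - 2421} - 11963} + 105370464} = \sqrt{\sqrt{\frac{1}{22439 \left(- \frac{1}{8168}\right) - 2421} - 11963} + 105370464} = \sqrt{\sqrt{\frac{1}{- \frac{22439}{8168} - 2421} - 11963} + 105370464} = \sqrt{\sqrt{\frac{1}{- \frac{19797167}{8168}} - 11963} + 105370464} = \sqrt{\sqrt{- \frac{8168}{19797167} - 11963} + 105370464} = \sqrt{\sqrt{- \frac{236833516989}{19797167}} + 105370464} = \sqrt{\frac{3 i \sqrt{3082598742293603}}{1522859} + 105370464} = \sqrt{105370464 + \frac{3 i \sqrt{3082598742293603}}{1522859}}$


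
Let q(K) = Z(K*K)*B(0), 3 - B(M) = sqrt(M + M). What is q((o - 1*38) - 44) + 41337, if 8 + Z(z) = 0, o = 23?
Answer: 41313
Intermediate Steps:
Z(z) = -8 (Z(z) = -8 + 0 = -8)
B(M) = 3 - sqrt(2)*sqrt(M) (B(M) = 3 - sqrt(M + M) = 3 - sqrt(2*M) = 3 - sqrt(2)*sqrt(M))
q(K) = -24 (q(K) = -8*(3 - sqrt(2)*sqrt(0)) = -8*(3 - 1*sqrt(2)*0) = -8*(3 + 0) = -8*3 = -24)
q((o - 1*38) - 44) + 41337 = -24 + 41337 = 41313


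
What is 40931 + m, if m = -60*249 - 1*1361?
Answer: 24630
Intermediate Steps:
m = -16301 (m = -14940 - 1361 = -16301)
40931 + m = 40931 - 16301 = 24630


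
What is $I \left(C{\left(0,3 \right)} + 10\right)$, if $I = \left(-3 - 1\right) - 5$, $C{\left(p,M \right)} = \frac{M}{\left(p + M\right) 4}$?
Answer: $- \frac{369}{4} \approx -92.25$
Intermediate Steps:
$C{\left(p,M \right)} = \frac{M}{4 M + 4 p}$ ($C{\left(p,M \right)} = \frac{M}{\left(M + p\right) 4} = \frac{M}{4 M + 4 p}$)
$I = -9$ ($I = -4 - 5 = -9$)
$I \left(C{\left(0,3 \right)} + 10\right) = - 9 \left(\frac{1}{4} \cdot 3 \frac{1}{3 + 0} + 10\right) = - 9 \left(\frac{1}{4} \cdot 3 \cdot \frac{1}{3} + 10\right) = - 9 \left(\frac{1}{4} + 10\right) = \left(-9\right) \frac{41}{4} = - \frac{369}{4}$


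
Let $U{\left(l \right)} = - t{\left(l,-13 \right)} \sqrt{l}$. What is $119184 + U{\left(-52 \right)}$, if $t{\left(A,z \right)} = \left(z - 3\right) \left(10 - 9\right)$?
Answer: $119184 + 32 i \sqrt{13} \approx 1.1918 \cdot 10^{5} + 115.38 i$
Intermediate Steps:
$t{\left(A,z \right)} = -3 + z$ ($t{\left(A,z \right)} = \left(-3 + z\right) 1 = -3 + z$)
$U{\left(l \right)} = 16 \sqrt{l}$ ($U{\left(l \right)} = - \left(-3 - 13\right) \sqrt{l} = - \left(-16\right) \sqrt{l} = 16 \sqrt{l}$)
$119184 + U{\left(-52 \right)} = 119184 + 16 \sqrt{-52} = 119184 + 16 \cdot 2 i \sqrt{13} = 119184 + 32 i \sqrt{13}$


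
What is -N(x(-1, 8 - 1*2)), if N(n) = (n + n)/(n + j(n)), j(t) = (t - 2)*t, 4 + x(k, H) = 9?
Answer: -1/2 ≈ -0.50000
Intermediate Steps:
x(k, H) = 5 (x(k, H) = -4 + 9 = 5)
j(t) = t*(-2 + t) (j(t) = (-2 + t)*t = t*(-2 + t))
N(n) = 2*n/(n + n*(-2 + n)) (N(n) = (n + n)/(n + n*(-2 + n)) = (2*n)/(n + n*(-2 + n)) = 2*n/(n + n*(-2 + n)))
-N(x(-1, 8 - 1*2)) = -2/(-1 + 5) = -2/4 = -1*1/2 = -1/2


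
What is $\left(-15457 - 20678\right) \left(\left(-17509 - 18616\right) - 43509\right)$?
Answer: $2877574590$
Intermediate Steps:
$\left(-15457 - 20678\right) \left(\left(-17509 - 18616\right) - 43509\right) = - 36135 \left(\left(-17509 - 18616\right) - 43509\right) = - 36135 \left(-36125 - 43509\right) = \left(-36135\right) \left(-79634\right) = 2877574590$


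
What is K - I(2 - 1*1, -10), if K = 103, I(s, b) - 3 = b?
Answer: 110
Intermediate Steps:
I(s, b) = 3 + b
K - I(2 - 1*1, -10) = 103 - (3 - 10) = 103 - 1*(-7) = 103 + 7 = 110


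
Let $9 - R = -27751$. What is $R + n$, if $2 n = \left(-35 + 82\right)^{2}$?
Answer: $\frac{57729}{2} \approx 28865.0$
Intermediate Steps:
$n = \frac{2209}{2}$ ($n = \frac{\left(-35 + 82\right)^{2}}{2} = \frac{47^{2}}{2} = \frac{1}{2} \cdot 2209 = \frac{2209}{2} \approx 1104.5$)
$R = 27760$ ($R = 9 - -27751 = 9 + 27751 = 27760$)
$R + n = 27760 + \frac{2209}{2} = \frac{57729}{2}$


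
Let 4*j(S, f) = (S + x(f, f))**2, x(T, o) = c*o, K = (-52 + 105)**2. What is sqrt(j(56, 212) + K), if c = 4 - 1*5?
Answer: sqrt(8893) ≈ 94.303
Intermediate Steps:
c = -1 (c = 4 - 5 = -1)
K = 2809 (K = 53**2 = 2809)
x(T, o) = -o
j(S, f) = (S - f)**2/4
sqrt(j(56, 212) + K) = sqrt((56 - 1*212)**2/4 + 2809) = sqrt((56 - 212)**2/4 + 2809) = sqrt((1/4)*(-156)**2 + 2809) = sqrt((1/4)*24336 + 2809) = sqrt(6084 + 2809) = sqrt(8893)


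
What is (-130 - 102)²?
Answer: 53824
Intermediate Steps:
(-130 - 102)² = (-232)² = 53824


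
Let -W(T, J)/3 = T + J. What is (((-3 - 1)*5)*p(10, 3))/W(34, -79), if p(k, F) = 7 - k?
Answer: 4/9 ≈ 0.44444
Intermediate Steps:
W(T, J) = -3*J - 3*T (W(T, J) = -3*(T + J) = -3*(J + T) = -3*J - 3*T)
(((-3 - 1)*5)*p(10, 3))/W(34, -79) = (((-3 - 1)*5)*(7 - 1*10))/(-3*(-79) - 3*34) = ((-4*5)*(7 - 10))/(237 - 102) = -20*(-3)/135 = 60*(1/135) = 4/9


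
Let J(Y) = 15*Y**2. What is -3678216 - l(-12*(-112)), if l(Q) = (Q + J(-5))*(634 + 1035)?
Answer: -6547227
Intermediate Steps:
l(Q) = 625875 + 1669*Q (l(Q) = (Q + 15*(-5)**2)*(634 + 1035) = (Q + 15*25)*1669 = (Q + 375)*1669 = (375 + Q)*1669 = 625875 + 1669*Q)
-3678216 - l(-12*(-112)) = -3678216 - (625875 + 1669*(-12*(-112))) = -3678216 - (625875 + 1669*1344) = -3678216 - (625875 + 2243136) = -3678216 - 1*2869011 = -3678216 - 2869011 = -6547227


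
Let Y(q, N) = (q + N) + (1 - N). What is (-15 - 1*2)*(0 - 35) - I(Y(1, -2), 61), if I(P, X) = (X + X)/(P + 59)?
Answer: 593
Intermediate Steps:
Y(q, N) = 1 + q (Y(q, N) = (N + q) + (1 - N) = 1 + q)
I(P, X) = 2*X/(59 + P) (I(P, X) = (2*X)/(59 + P) = 2*X/(59 + P))
(-15 - 1*2)*(0 - 35) - I(Y(1, -2), 61) = (-15 - 1*2)*(0 - 35) - 2*61/(59 + (1 + 1)) = (-15 - 2)*(-35) - 2*61/(59 + 2) = -17*(-35) - 2*61/61 = 595 - 2*61/61 = 595 - 1*2 = 595 - 2 = 593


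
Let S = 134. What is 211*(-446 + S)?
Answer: -65832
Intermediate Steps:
211*(-446 + S) = 211*(-446 + 134) = 211*(-312) = -65832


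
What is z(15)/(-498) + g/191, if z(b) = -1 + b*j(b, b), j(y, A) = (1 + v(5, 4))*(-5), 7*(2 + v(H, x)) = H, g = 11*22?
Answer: 816299/665826 ≈ 1.2260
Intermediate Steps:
g = 242
v(H, x) = -2 + H/7
j(y, A) = 10/7 (j(y, A) = (1 + (-2 + (⅐)*5))*(-5) = (1 + (-2 + 5/7))*(-5) = (1 - 9/7)*(-5) = -2/7*(-5) = 10/7)
z(b) = -1 + 10*b/7 (z(b) = -1 + b*(10/7) = -1 + 10*b/7)
z(15)/(-498) + g/191 = (-1 + (10/7)*15)/(-498) + 242/191 = (-1 + 150/7)*(-1/498) + 242*(1/191) = (143/7)*(-1/498) + 242/191 = -143/3486 + 242/191 = 816299/665826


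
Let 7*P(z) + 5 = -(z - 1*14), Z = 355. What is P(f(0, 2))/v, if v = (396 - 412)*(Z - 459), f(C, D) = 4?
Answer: 5/11648 ≈ 0.00042926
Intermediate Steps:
P(z) = 9/7 - z/7 (P(z) = -5/7 + (-(z - 1*14))/7 = -5/7 + (-(z - 14))/7 = -5/7 + (-(-14 + z))/7 = -5/7 + (14 - z)/7 = -5/7 + (2 - z/7) = 9/7 - z/7)
v = 1664 (v = (396 - 412)*(355 - 459) = -16*(-104) = 1664)
P(f(0, 2))/v = (9/7 - ⅐*4)/1664 = (9/7 - 4/7)*(1/1664) = (5/7)*(1/1664) = 5/11648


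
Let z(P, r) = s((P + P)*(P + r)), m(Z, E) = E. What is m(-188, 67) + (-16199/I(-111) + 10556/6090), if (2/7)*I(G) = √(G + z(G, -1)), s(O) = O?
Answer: 1031/15 - 32398*√24753/173271 ≈ 39.316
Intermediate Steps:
z(P, r) = 2*P*(P + r) (z(P, r) = (P + P)*(P + r) = (2*P)*(P + r) = 2*P*(P + r))
I(G) = 7*√(G + 2*G*(-1 + G))/2 (I(G) = 7*√(G + 2*G*(G - 1))/2 = 7*√(G + 2*G*(-1 + G))/2)
m(-188, 67) + (-16199/I(-111) + 10556/6090) = 67 + (-16199*2*√24753/173271 + 10556/6090) = 67 + (-16199*2*√24753/173271 + 10556*(1/6090)) = 67 + (-16199*2*√24753/173271 + 26/15) = 67 + (-32398*√24753/173271 + 26/15) = 67 + (26/15 - 32398*√24753/173271) = 1031/15 - 32398*√24753/173271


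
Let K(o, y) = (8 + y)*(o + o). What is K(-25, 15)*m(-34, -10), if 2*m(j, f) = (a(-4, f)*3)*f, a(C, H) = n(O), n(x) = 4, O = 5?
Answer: 69000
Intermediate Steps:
K(o, y) = 2*o*(8 + y) (K(o, y) = (8 + y)*(2*o) = 2*o*(8 + y))
a(C, H) = 4
m(j, f) = 6*f (m(j, f) = ((4*3)*f)/2 = (12*f)/2 = 6*f)
K(-25, 15)*m(-34, -10) = (2*(-25)*(8 + 15))*(6*(-10)) = (2*(-25)*23)*(-60) = -1150*(-60) = 69000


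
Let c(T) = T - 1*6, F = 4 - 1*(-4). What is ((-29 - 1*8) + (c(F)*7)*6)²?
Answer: 2209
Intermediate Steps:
F = 8 (F = 4 + 4 = 8)
c(T) = -6 + T (c(T) = T - 6 = -6 + T)
((-29 - 1*8) + (c(F)*7)*6)² = ((-29 - 1*8) + ((-6 + 8)*7)*6)² = ((-29 - 8) + (2*7)*6)² = (-37 + 14*6)² = (-37 + 84)² = 47² = 2209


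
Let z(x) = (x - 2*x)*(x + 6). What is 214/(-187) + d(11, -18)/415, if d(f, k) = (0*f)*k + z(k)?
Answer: -129202/77605 ≈ -1.6649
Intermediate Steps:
z(x) = -x*(6 + x) (z(x) = (-x)*(6 + x) = -x*(6 + x))
d(f, k) = -k*(6 + k) (d(f, k) = (0*f)*k - k*(6 + k) = 0*k - k*(6 + k) = 0 - k*(6 + k) = -k*(6 + k))
214/(-187) + d(11, -18)/415 = 214/(-187) - 1*(-18)*(6 - 18)/415 = 214*(-1/187) - 1*(-18)*(-12)*(1/415) = -214/187 - 216*1/415 = -214/187 - 216/415 = -129202/77605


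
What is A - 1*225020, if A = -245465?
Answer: -470485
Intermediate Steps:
A - 1*225020 = -245465 - 1*225020 = -245465 - 225020 = -470485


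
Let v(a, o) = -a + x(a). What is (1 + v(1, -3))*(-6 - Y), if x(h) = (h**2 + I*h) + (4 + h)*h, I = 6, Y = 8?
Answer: -168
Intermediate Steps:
x(h) = h**2 + 6*h + h*(4 + h) (x(h) = (h**2 + 6*h) + (4 + h)*h = (h**2 + 6*h) + h*(4 + h) = h**2 + 6*h + h*(4 + h))
v(a, o) = -a + 2*a*(5 + a)
(1 + v(1, -3))*(-6 - Y) = (1 + 1*(9 + 2*1))*(-6 - 1*8) = (1 + 1*(9 + 2))*(-6 - 8) = (1 + 1*11)*(-14) = (1 + 11)*(-14) = 12*(-14) = -168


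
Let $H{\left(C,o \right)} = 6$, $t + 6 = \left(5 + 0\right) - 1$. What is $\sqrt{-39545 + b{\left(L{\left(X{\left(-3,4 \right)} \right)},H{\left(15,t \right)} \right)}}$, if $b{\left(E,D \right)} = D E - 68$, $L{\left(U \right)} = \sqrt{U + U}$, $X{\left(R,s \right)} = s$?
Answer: $\sqrt{-39613 + 12 \sqrt{2}} \approx 198.99 i$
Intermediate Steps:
$t = -2$ ($t = -6 + \left(\left(5 + 0\right) - 1\right) = -6 + \left(5 - 1\right) = -6 + 4 = -2$)
$L{\left(U \right)} = \sqrt{2} \sqrt{U}$ ($L{\left(U \right)} = \sqrt{2 U} = \sqrt{2} \sqrt{U}$)
$b{\left(E,D \right)} = -68 + D E$
$\sqrt{-39545 + b{\left(L{\left(X{\left(-3,4 \right)} \right)},H{\left(15,t \right)} \right)}} = \sqrt{-39545 - \left(68 - 6 \sqrt{2} \sqrt{4}\right)} = \sqrt{-39545 - \left(68 - 6 \sqrt{2} \cdot 2\right)} = \sqrt{-39545 - \left(68 - 6 \cdot 2 \sqrt{2}\right)} = \sqrt{-39545 - \left(68 - 12 \sqrt{2}\right)} = \sqrt{-39613 + 12 \sqrt{2}}$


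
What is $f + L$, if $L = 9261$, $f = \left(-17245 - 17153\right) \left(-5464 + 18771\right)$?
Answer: $-457724925$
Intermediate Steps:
$f = -457734186$ ($f = \left(-34398\right) 13307 = -457734186$)
$f + L = -457734186 + 9261 = -457724925$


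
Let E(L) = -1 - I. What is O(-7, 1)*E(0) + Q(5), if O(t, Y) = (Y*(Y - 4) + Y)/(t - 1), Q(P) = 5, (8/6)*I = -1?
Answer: 79/16 ≈ 4.9375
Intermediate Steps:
I = -¾ (I = (¾)*(-1) = -¾ ≈ -0.75000)
O(t, Y) = (Y + Y*(-4 + Y))/(-1 + t) (O(t, Y) = (Y*(-4 + Y) + Y)/(-1 + t) = (Y + Y*(-4 + Y))/(-1 + t))
E(L) = -¼ (E(L) = -1 - 1*(-¾) = -1 + ¾ = -¼)
O(-7, 1)*E(0) + Q(5) = (1*(-3 + 1)/(-1 - 7))*(-¼) + 5 = (1*(-2)/(-8))*(-¼) + 5 = (1*(-⅛)*(-2))*(-¼) + 5 = (¼)*(-¼) + 5 = -1/16 + 5 = 79/16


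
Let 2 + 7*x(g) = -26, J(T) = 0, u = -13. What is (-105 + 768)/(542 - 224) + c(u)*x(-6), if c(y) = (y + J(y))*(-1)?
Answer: -5291/106 ≈ -49.915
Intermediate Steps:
x(g) = -4 (x(g) = -2/7 + (1/7)*(-26) = -2/7 - 26/7 = -4)
c(y) = -y (c(y) = (y + 0)*(-1) = y*(-1) = -y)
(-105 + 768)/(542 - 224) + c(u)*x(-6) = (-105 + 768)/(542 - 224) - 1*(-13)*(-4) = 663/318 + 13*(-4) = 663*(1/318) - 52 = 221/106 - 52 = -5291/106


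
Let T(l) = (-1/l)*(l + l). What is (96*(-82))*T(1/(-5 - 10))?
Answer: 15744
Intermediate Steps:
T(l) = -2 (T(l) = (-1/l)*(2*l) = -2)
(96*(-82))*T(1/(-5 - 10)) = (96*(-82))*(-2) = -7872*(-2) = 15744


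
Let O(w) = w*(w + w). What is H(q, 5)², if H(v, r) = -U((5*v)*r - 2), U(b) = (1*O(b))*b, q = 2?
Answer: 48922361856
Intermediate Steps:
O(w) = 2*w² (O(w) = w*(2*w) = 2*w²)
U(b) = 2*b³ (U(b) = (1*(2*b²))*b = (2*b²)*b = 2*b³)
H(v, r) = -2*(-2 + 5*r*v)³ (H(v, r) = -2*((5*v)*r - 2)³ = -2*(5*r*v - 2)³ = -2*(-2 + 5*r*v)³)
H(q, 5)² = (-2*(-2 + 5*5*2)³)² = (-2*(-2 + 50)³)² = (-2*48³)² = (-2*110592)² = (-221184)² = 48922361856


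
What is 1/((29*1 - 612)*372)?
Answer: -1/216876 ≈ -4.6109e-6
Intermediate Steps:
1/((29*1 - 612)*372) = (1/372)/(29 - 612) = (1/372)/(-583) = -1/583*1/372 = -1/216876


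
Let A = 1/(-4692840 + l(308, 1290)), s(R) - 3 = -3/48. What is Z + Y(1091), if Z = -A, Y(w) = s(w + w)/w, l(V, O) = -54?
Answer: 110291737/40959578832 ≈ 0.0026927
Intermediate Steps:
s(R) = 47/16 (s(R) = 3 - 3/48 = 3 - 3*1/48 = 3 - 1/16 = 47/16)
Y(w) = 47/(16*w)
A = -1/4692894 (A = 1/(-4692840 - 54) = 1/(-4692894) = -1/4692894 ≈ -2.1309e-7)
Z = 1/4692894 (Z = -1*(-1/4692894) = 1/4692894 ≈ 2.1309e-7)
Z + Y(1091) = 1/4692894 + (47/16)/1091 = 1/4692894 + (47/16)*(1/1091) = 1/4692894 + 47/17456 = 110291737/40959578832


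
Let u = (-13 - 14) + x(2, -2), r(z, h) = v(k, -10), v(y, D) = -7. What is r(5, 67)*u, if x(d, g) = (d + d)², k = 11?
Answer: 77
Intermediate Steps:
x(d, g) = 4*d² (x(d, g) = (2*d)² = 4*d²)
r(z, h) = -7
u = -11 (u = (-13 - 14) + 4*2² = -27 + 4*4 = -27 + 16 = -11)
r(5, 67)*u = -7*(-11) = 77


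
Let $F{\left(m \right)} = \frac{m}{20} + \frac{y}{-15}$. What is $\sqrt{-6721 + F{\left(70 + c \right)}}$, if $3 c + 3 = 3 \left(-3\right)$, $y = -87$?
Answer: $\frac{i \sqrt{671190}}{10} \approx 81.926 i$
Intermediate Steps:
$c = -4$ ($c = -1 + \frac{3 \left(-3\right)}{3} = -1 + \frac{1}{3} \left(-9\right) = -1 - 3 = -4$)
$F{\left(m \right)} = \frac{29}{5} + \frac{m}{20}$ ($F{\left(m \right)} = \frac{m}{20} - \frac{87}{-15} = m \frac{1}{20} - - \frac{29}{5} = \frac{m}{20} + \frac{29}{5} = \frac{29}{5} + \frac{m}{20}$)
$\sqrt{-6721 + F{\left(70 + c \right)}} = \sqrt{-6721 + \left(\frac{29}{5} + \frac{70 - 4}{20}\right)} = \sqrt{-6721 + \left(\frac{29}{5} + \frac{1}{20} \cdot 66\right)} = \sqrt{-6721 + \left(\frac{29}{5} + \frac{33}{10}\right)} = \sqrt{-6721 + \frac{91}{10}} = \sqrt{- \frac{67119}{10}} = \frac{i \sqrt{671190}}{10}$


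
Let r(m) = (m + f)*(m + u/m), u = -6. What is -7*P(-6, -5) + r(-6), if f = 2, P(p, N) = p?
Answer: 62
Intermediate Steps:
r(m) = (2 + m)*(m - 6/m) (r(m) = (m + 2)*(m - 6/m) = (2 + m)*(m - 6/m))
-7*P(-6, -5) + r(-6) = -7*(-6) + (-6 + (-6)² - 12/(-6) + 2*(-6)) = 42 + (-6 + 36 - 12*(-⅙) - 12) = 42 + (-6 + 36 + 2 - 12) = 42 + 20 = 62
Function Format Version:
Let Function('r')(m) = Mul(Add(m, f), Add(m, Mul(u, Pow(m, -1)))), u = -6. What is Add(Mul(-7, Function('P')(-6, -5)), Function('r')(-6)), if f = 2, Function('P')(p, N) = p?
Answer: 62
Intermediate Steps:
Function('r')(m) = Mul(Add(2, m), Add(m, Mul(-6, Pow(m, -1)))) (Function('r')(m) = Mul(Add(m, 2), Add(m, Mul(-6, Pow(m, -1)))) = Mul(Add(2, m), Add(m, Mul(-6, Pow(m, -1)))))
Add(Mul(-7, Function('P')(-6, -5)), Function('r')(-6)) = Add(Mul(-7, -6), Add(-6, Pow(-6, 2), Mul(-12, Pow(-6, -1)), Mul(2, -6))) = Add(42, Add(-6, 36, Mul(-12, Rational(-1, 6)), -12)) = Add(42, Add(-6, 36, 2, -12)) = Add(42, 20) = 62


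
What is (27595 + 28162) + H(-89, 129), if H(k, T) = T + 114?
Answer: 56000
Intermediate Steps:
H(k, T) = 114 + T
(27595 + 28162) + H(-89, 129) = (27595 + 28162) + (114 + 129) = 55757 + 243 = 56000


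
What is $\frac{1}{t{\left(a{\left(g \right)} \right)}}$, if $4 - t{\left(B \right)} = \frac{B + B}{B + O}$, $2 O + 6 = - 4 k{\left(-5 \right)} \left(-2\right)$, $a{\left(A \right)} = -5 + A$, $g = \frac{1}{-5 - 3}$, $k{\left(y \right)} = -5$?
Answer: $\frac{225}{818} \approx 0.27506$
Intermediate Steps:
$g = - \frac{1}{8}$ ($g = \frac{1}{-8} = - \frac{1}{8} \approx -0.125$)
$O = -23$ ($O = -3 + \frac{\left(-4\right) \left(-5\right) \left(-2\right)}{2} = -3 + \frac{20 \left(-2\right)}{2} = -3 + \frac{1}{2} \left(-40\right) = -3 - 20 = -23$)
$t{\left(B \right)} = 4 - \frac{2 B}{-23 + B}$ ($t{\left(B \right)} = 4 - \frac{B + B}{B - 23} = 4 - \frac{2 B}{-23 + B}$)
$\frac{1}{t{\left(a{\left(g \right)} \right)}} = \frac{1}{2 \frac{1}{-23 - \frac{41}{8}} \left(-46 - \frac{41}{8}\right)} = \frac{1}{2 \frac{1}{- \frac{225}{8}} \left(- \frac{409}{8}\right)} = \frac{1}{2 \left(- \frac{8}{225}\right) \left(- \frac{409}{8}\right)} = \frac{1}{\frac{818}{225}} = \frac{225}{818}$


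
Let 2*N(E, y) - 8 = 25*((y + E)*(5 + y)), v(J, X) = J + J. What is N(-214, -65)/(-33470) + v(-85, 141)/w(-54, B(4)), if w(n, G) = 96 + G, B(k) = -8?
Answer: -6026063/736340 ≈ -8.1838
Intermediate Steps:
v(J, X) = 2*J
N(E, y) = 4 + 25*(5 + y)*(E + y)/2 (N(E, y) = 4 + (25*((y + E)*(5 + y)))/2 = 4 + (25*((E + y)*(5 + y)))/2 = 4 + (25*((5 + y)*(E + y)))/2 = 4 + (25*(5 + y)*(E + y))/2 = 4 + 25*(5 + y)*(E + y)/2)
N(-214, -65)/(-33470) + v(-85, 141)/w(-54, B(4)) = (4 + (25/2)*(-65)**2 + (125/2)*(-214) + (125/2)*(-65) + (25/2)*(-214)*(-65))/(-33470) + (2*(-85))/(96 - 8) = (4 + (25/2)*4225 - 13375 - 8125/2 + 173875)*(-1/33470) - 170/88 = (4 + 105625/2 - 13375 - 8125/2 + 173875)*(-1/33470) - 170*1/88 = 209254*(-1/33470) - 85/44 = -104627/16735 - 85/44 = -6026063/736340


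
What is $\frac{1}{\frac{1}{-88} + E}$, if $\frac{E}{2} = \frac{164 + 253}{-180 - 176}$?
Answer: $- \frac{7832}{18437} \approx -0.4248$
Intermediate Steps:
$E = - \frac{417}{178}$ ($E = 2 \frac{164 + 253}{-180 - 176} = 2 \frac{417}{-356} = 2 \cdot 417 \left(- \frac{1}{356}\right) = 2 \left(- \frac{417}{356}\right) = - \frac{417}{178} \approx -2.3427$)
$\frac{1}{\frac{1}{-88} + E} = \frac{1}{\frac{1}{-88} - \frac{417}{178}} = \frac{1}{- \frac{1}{88} - \frac{417}{178}} = \frac{1}{- \frac{18437}{7832}} = - \frac{7832}{18437}$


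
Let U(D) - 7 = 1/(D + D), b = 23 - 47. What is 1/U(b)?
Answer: 48/335 ≈ 0.14328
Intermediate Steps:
b = -24
U(D) = 7 + 1/(2*D) (U(D) = 7 + 1/(D + D) = 7 + 1/(2*D))
1/U(b) = 1/(7 + (½)/(-24)) = 1/(7 + (½)*(-1/24)) = 1/(7 - 1/48) = 1/(335/48) = 48/335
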